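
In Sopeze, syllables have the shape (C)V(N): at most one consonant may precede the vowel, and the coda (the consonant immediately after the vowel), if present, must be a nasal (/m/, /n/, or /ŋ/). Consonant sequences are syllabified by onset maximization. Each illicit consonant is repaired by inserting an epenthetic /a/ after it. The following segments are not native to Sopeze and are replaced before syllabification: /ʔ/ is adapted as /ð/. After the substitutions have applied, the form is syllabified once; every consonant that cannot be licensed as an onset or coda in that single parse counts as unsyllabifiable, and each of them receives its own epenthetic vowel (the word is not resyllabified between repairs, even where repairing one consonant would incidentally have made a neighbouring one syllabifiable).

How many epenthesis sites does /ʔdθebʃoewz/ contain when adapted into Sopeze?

5

After substitution the input is /ðdθebʃoewz/.
The unsyllabifiable consonants are /ð/, /d/, /b/, /w/, /z/; each receives one epenthetic vowel.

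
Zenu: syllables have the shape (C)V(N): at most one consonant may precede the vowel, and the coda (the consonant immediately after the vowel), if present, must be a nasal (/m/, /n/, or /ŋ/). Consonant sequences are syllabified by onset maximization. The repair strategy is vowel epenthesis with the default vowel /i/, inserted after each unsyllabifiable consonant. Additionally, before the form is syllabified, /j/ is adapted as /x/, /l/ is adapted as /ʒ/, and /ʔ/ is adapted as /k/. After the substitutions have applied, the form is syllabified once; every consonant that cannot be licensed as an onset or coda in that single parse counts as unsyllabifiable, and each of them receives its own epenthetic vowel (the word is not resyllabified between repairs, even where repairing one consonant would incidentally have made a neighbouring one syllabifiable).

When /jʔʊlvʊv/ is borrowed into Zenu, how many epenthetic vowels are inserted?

After substitution the input is /xkʊʒvʊv/.
The unsyllabifiable consonants are /x/, /ʒ/, /v/; each receives one epenthetic vowel.

3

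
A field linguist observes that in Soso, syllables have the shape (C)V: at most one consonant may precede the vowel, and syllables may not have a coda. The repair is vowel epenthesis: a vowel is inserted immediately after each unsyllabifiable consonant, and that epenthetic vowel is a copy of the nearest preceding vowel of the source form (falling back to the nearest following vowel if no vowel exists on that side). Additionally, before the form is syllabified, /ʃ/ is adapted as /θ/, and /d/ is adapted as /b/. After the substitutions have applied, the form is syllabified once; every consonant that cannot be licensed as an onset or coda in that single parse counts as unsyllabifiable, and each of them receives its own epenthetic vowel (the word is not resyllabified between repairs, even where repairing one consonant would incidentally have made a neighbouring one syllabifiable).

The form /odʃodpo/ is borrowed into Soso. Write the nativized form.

Substitution: /d/ → /b/, /ʃ/ → /θ/, giving /obθobpo/.
Syllabifying with onset maximization leaves /b/, /b/ stranded (no codas are permitted; onsets are limited to one consonant).
Epenthesis after each stranded consonant: /b/ → /bo/, /b/ → /bo/.

oboθobopo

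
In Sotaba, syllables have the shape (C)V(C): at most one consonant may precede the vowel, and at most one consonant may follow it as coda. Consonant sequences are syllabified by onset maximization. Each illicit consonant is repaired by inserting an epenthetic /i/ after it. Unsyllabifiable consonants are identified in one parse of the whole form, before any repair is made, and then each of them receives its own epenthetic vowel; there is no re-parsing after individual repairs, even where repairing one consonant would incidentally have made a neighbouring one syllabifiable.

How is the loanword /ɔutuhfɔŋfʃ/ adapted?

Syllabifying with onset maximization leaves /f/, /ʃ/ stranded (at most one coda consonant is licensed; onsets are limited to one consonant).
Epenthesis after each stranded consonant: /f/ → /fi/, /ʃ/ → /ʃi/.

ɔutuhfɔŋfiʃi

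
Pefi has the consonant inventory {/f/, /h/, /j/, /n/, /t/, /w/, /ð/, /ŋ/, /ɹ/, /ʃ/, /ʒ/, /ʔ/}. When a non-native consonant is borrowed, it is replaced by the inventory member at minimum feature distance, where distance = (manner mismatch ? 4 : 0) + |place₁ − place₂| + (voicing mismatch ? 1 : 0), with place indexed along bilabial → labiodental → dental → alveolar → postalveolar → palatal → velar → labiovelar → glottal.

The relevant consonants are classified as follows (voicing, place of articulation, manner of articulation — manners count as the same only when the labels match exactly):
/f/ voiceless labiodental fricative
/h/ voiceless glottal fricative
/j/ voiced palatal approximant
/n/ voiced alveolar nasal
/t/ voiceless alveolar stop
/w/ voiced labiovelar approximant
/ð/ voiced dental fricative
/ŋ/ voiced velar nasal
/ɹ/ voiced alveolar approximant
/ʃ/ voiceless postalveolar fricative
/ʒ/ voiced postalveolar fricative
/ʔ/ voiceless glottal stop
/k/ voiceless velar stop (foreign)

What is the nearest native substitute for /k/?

ʔ

/ʔ/ is closest: same manner (stop), place distance 2 (velar→glottal), same voicing; total 2. Next closest is /t/ at distance 3.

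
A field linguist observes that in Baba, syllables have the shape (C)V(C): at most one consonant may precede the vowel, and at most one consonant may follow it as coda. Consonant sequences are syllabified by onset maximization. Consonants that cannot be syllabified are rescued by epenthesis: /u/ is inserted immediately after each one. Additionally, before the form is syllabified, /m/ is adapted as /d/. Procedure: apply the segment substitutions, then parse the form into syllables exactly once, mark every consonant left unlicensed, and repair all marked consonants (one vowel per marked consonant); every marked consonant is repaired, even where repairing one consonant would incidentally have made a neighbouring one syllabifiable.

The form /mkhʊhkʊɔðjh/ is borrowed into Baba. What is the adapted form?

dukuhʊhkʊɔðjuhu

Substitution: /m/ → /d/, giving /dkhʊhkʊɔðjh/.
The consonants /d/, /k/, /j/, /h/ cannot be parsed into a legal (C)V(C) syllable (at most one coda consonant is licensed; onsets are limited to one consonant).
Epenthesis after each stranded consonant: /d/ → /du/, /k/ → /ku/, /j/ → /ju/, /h/ → /hu/.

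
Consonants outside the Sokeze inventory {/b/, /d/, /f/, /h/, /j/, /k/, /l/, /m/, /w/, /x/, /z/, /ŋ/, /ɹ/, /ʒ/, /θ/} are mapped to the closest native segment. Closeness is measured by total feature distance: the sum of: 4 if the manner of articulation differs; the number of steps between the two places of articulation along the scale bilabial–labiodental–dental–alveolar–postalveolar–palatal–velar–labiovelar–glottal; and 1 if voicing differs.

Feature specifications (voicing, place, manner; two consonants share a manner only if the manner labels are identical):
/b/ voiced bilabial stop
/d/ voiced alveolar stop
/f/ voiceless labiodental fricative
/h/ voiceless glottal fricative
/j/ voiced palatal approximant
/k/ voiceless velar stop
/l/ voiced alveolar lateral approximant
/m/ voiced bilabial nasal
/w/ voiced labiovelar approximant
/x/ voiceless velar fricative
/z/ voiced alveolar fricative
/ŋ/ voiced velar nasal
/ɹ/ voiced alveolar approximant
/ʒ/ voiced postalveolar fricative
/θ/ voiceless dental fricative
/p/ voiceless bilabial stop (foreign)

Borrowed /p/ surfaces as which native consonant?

b

/b/ is closest: same manner (stop), place distance 0 (bilabial→bilabial), voicing differs (+1); total 1. Next closest is /d/ at distance 4.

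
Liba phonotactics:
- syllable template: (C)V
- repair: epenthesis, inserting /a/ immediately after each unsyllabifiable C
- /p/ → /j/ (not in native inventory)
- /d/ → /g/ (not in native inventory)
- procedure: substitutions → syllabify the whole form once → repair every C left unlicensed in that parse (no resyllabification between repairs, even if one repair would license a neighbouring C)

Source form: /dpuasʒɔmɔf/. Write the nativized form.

Substitution: /d/ → /g/, /p/ → /j/, giving /gjuasʒɔmɔf/.
Under (C)V, the unsyllabifiable consonants are /g/, /s/, /f/ (no codas are permitted; onsets are limited to one consonant).
Each unlicensed consonant becomes the onset of a new syllable: /g/ → /ga/, /s/ → /sa/, /f/ → /fa/.

gajuasaʒɔmɔfa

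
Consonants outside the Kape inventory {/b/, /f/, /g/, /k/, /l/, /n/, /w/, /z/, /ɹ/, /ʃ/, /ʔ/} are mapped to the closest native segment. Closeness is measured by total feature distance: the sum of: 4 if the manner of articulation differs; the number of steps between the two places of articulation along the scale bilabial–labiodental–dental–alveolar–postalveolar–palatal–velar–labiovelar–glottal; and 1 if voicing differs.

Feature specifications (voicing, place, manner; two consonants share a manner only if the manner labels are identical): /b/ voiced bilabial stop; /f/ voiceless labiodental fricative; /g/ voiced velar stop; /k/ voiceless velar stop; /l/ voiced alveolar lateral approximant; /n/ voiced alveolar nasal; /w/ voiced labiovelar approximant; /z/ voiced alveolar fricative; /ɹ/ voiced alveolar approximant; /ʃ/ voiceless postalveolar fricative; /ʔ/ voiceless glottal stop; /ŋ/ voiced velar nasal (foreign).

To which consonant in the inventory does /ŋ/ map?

n

/n/ is closest: same manner (nasal), place distance 3 (velar→alveolar), same voicing; total 3. Next closest is /g/ at distance 4.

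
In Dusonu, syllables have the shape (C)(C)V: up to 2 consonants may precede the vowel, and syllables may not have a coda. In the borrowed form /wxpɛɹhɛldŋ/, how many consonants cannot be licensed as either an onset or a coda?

Under (C)(C)V, the unsyllabifiable consonants are /w/, /l/, /d/, /ŋ/ (no codas are permitted; onsets may contain at most 2 consonants).

4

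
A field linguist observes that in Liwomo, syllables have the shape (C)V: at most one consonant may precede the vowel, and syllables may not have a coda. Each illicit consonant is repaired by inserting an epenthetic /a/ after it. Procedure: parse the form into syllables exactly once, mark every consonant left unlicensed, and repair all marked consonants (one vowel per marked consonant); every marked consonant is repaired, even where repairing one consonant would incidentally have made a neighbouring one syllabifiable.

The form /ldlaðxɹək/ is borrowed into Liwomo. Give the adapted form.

Under (C)V, the unsyllabifiable consonants are /l/, /d/, /ð/, /x/, /k/ (no codas are permitted; onsets are limited to one consonant).
Each unlicensed consonant becomes the onset of a new syllable: /l/ → /la/, /d/ → /da/, /ð/ → /ða/, /x/ → /xa/, /k/ → /ka/.

ladalaðaxaɹəka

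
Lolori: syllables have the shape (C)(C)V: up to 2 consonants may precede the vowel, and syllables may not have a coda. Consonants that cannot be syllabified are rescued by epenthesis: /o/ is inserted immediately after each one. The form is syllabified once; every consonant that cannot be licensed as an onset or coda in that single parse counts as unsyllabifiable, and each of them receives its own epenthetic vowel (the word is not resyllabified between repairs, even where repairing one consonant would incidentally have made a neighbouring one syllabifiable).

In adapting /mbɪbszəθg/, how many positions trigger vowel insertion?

3

The unsyllabifiable consonants are /b/, /θ/, /g/; each receives one epenthetic vowel.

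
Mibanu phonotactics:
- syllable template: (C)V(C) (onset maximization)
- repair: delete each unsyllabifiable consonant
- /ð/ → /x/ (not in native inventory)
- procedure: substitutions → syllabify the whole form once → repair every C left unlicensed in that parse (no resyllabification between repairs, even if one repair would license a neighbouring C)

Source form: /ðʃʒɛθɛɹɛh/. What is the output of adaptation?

ʒɛθɛɹɛh

Substitution: /ð/ → /x/, giving /xʃʒɛθɛɹɛh/.
Under (C)V(C), the unsyllabifiable consonants are /x/, /ʃ/ (at most one coda consonant is licensed; onsets are limited to one consonant).
Deletion applies to /x/, /ʃ/.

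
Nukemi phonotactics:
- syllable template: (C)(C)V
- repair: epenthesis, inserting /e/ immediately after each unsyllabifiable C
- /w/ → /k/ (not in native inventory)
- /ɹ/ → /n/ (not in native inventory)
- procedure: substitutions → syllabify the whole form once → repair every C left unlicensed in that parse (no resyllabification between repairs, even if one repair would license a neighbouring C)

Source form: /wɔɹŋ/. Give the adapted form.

kɔneŋe

Substitution: /w/ → /k/, /ɹ/ → /n/, giving /kɔnŋ/.
The consonants /n/, /ŋ/ cannot be parsed into a legal (C)(C)V syllable (no codas are permitted; onsets may contain at most 2 consonants).
Epenthesis after each stranded consonant: /n/ → /ne/, /ŋ/ → /ŋe/.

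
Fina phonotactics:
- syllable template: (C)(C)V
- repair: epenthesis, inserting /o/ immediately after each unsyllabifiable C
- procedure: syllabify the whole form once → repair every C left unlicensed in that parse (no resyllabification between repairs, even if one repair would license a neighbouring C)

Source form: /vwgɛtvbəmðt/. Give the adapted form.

The consonants /v/, /t/, /m/, /ð/, /t/ cannot be parsed into a legal (C)(C)V syllable (no codas are permitted; onsets may contain at most 2 consonants).
Each unlicensed consonant becomes the onset of a new syllable: /v/ → /vo/, /t/ → /to/, /m/ → /mo/, /ð/ → /ðo/, /t/ → /to/.

vowgɛtovbəmoðoto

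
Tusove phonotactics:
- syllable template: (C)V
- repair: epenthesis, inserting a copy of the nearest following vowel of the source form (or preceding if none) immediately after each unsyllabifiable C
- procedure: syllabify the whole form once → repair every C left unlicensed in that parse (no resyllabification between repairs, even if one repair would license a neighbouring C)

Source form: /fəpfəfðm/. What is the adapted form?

fəpəfəfəðəmə

Under (C)V, the unsyllabifiable consonants are /p/, /f/, /ð/, /m/ (no codas are permitted; onsets are limited to one consonant).
Each unlicensed consonant becomes the onset of a new syllable: /p/ → /pə/, /f/ → /fə/, /ð/ → /ðə/, /m/ → /mə/.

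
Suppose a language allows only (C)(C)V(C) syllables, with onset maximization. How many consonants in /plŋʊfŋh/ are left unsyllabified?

3

The consonants /p/, /ŋ/, /h/ cannot be parsed into a legal (C)(C)V(C) syllable (at most one coda consonant is licensed; onsets may contain at most 2 consonants).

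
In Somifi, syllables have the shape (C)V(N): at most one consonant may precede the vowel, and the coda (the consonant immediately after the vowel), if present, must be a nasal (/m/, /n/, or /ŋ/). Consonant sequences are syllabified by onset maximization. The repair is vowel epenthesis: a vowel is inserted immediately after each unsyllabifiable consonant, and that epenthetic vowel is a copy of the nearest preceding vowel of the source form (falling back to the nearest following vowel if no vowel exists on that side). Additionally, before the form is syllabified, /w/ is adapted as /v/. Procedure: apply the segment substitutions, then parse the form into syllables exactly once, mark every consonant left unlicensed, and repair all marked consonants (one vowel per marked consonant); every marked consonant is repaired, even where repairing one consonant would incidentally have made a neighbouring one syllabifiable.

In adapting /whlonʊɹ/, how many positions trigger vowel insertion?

After substitution the input is /vhlonʊɹ/.
The unsyllabifiable consonants are /v/, /h/, /ɹ/; each receives one epenthetic vowel.

3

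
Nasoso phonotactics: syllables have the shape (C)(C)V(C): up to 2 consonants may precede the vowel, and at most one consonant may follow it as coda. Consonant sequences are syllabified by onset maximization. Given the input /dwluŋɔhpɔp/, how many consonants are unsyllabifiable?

1

Under (C)(C)V(C), the unsyllabifiable consonants are /d/ (at most one coda consonant is licensed; onsets may contain at most 2 consonants).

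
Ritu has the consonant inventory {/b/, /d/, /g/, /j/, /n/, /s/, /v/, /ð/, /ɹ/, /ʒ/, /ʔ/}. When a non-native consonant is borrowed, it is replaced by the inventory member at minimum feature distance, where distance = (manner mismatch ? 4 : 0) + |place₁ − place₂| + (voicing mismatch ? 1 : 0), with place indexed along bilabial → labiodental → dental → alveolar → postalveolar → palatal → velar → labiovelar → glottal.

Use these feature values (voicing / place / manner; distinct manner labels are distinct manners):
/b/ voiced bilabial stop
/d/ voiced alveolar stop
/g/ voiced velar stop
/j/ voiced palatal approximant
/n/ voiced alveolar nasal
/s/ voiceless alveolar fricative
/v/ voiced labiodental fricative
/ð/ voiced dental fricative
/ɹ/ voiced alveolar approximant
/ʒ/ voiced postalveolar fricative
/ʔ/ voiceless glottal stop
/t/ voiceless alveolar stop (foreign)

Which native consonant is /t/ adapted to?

d

/d/ is closest: same manner (stop), place distance 0 (alveolar→alveolar), voicing differs (+1); total 1. Next closest is /b/ at distance 4.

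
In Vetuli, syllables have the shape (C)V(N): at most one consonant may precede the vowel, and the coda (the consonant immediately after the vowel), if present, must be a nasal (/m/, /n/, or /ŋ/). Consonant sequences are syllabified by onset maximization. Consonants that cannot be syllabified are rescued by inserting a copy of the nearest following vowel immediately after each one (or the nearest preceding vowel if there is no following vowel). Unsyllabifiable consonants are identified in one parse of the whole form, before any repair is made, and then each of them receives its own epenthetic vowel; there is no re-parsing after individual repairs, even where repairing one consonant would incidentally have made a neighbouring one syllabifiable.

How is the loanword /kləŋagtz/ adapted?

kələŋagataza

Under (C)V(N), the unsyllabifiable consonants are /k/, /g/, /t/, /z/ (only a nasal (/m/, /n/, or /ŋ/) is licensed in coda position; onsets are limited to one consonant).
Epenthesis after each stranded consonant: /k/ → /kə/, /g/ → /ga/, /t/ → /ta/, /z/ → /za/.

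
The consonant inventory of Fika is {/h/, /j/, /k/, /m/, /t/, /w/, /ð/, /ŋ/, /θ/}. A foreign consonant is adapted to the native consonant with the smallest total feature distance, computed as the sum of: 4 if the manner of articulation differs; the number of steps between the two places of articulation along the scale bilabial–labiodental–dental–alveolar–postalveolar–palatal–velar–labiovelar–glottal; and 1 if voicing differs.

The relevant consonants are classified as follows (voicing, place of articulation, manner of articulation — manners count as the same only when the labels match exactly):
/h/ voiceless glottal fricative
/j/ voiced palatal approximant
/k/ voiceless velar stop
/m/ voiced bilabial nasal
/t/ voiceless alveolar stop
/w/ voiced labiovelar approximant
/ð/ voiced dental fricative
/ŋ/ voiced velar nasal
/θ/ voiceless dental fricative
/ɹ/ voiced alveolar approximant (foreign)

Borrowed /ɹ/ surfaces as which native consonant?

/j/ is closest: same manner (approximant), place distance 2 (alveolar→palatal), same voicing; total 2. Next closest is /w/ at distance 4.

j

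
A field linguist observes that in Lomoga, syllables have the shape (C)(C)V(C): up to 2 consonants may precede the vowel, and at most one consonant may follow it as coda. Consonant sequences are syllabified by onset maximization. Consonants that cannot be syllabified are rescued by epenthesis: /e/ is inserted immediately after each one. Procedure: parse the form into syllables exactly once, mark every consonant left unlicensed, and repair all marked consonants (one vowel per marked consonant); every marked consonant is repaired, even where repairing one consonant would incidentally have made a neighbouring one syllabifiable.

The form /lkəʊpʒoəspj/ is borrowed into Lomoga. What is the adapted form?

lkəʊpʒoəspeje

Under (C)(C)V(C), the unsyllabifiable consonants are /p/, /j/ (at most one coda consonant is licensed; onsets may contain at most 2 consonants).
Each unlicensed consonant becomes the onset of a new syllable: /p/ → /pe/, /j/ → /je/.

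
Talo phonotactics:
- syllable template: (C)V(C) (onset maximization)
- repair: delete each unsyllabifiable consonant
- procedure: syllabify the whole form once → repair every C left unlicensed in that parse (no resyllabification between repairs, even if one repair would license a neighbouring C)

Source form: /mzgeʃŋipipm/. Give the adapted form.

The consonants /m/, /z/, /m/ cannot be parsed into a legal (C)V(C) syllable (at most one coda consonant is licensed; onsets are limited to one consonant).
Each unlicensed consonant is deleted: /m/, /z/, /m/.

geʃŋipip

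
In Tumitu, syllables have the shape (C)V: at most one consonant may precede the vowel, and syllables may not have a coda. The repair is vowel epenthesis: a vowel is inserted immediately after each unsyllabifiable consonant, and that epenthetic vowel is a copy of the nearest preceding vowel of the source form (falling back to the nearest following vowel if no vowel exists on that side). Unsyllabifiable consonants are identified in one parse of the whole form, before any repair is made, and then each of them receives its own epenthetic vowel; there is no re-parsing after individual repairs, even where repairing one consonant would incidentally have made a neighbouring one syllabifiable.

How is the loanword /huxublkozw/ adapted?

huxubulukozowo

Syllabifying with onset maximization leaves /b/, /l/, /z/, /w/ stranded (no codas are permitted; onsets are limited to one consonant).
Epenthesis after each stranded consonant: /b/ → /bu/, /l/ → /lu/, /z/ → /zo/, /w/ → /wo/.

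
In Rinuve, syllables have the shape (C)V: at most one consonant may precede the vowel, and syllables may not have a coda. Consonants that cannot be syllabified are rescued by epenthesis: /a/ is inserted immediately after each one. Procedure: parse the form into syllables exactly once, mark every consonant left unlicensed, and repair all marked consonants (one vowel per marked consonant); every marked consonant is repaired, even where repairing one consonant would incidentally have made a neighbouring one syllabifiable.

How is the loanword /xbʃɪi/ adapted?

Under (C)V, the unsyllabifiable consonants are /x/, /b/ (no codas are permitted; onsets are limited to one consonant).
Each unlicensed consonant becomes the onset of a new syllable: /x/ → /xa/, /b/ → /ba/.

xabaʃɪi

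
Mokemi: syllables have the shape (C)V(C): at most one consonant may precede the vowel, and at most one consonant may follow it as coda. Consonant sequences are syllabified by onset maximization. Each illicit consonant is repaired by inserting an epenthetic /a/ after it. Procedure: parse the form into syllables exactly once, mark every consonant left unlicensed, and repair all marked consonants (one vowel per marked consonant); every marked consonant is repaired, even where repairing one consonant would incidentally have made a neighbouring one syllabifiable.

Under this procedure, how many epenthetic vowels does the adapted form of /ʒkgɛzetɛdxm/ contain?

4

The unsyllabifiable consonants are /ʒ/, /k/, /x/, /m/; each receives one epenthetic vowel.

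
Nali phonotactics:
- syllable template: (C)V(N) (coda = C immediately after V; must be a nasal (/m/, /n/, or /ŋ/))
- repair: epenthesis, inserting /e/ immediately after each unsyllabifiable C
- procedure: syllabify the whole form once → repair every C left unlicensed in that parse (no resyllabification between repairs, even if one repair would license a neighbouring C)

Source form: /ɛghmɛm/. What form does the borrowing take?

ɛgehemɛm

The consonants /g/, /h/ cannot be parsed into a legal (C)V(N) syllable (only a nasal (/m/, /n/, or /ŋ/) is licensed in coda position; onsets are limited to one consonant).
Inserting the epenthetic vowel yields /g/ → /ge/, /h/ → /he/.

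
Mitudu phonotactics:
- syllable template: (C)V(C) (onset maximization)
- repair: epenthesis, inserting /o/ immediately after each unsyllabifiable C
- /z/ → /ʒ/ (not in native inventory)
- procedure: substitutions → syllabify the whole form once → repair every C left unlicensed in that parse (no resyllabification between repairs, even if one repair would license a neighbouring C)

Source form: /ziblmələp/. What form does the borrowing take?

ʒiblomələp

Substitution: /z/ → /ʒ/, giving /ʒiblmələp/.
Under (C)V(C), the unsyllabifiable consonants are /l/ (at most one coda consonant is licensed; onsets are limited to one consonant).
Epenthesis after each stranded consonant: /l/ → /lo/.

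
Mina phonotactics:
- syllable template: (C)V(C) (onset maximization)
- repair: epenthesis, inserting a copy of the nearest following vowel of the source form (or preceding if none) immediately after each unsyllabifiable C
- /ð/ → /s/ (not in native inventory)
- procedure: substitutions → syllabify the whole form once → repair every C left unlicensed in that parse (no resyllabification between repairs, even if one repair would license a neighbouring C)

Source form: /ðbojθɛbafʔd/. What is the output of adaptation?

sobojθɛbafʔada

Substitution: /ð/ → /s/, giving /sbojθɛbafʔd/.
Syllabifying with onset maximization leaves /s/, /ʔ/, /d/ stranded (at most one coda consonant is licensed; onsets are limited to one consonant).
Inserting the epenthetic vowel yields /s/ → /so/, /ʔ/ → /ʔa/, /d/ → /da/.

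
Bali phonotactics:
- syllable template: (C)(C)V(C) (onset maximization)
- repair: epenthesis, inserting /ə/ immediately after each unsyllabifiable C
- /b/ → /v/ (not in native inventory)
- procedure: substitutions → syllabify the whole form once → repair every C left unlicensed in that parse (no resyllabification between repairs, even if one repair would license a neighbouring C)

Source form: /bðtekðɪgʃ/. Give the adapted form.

Substitution: /b/ → /v/, giving /vðtekðɪgʃ/.
Syllabifying with onset maximization leaves /v/, /ʃ/ stranded (at most one coda consonant is licensed; onsets may contain at most 2 consonants).
Inserting the epenthetic vowel yields /v/ → /və/, /ʃ/ → /ʃə/.

vəðtekðɪgʃə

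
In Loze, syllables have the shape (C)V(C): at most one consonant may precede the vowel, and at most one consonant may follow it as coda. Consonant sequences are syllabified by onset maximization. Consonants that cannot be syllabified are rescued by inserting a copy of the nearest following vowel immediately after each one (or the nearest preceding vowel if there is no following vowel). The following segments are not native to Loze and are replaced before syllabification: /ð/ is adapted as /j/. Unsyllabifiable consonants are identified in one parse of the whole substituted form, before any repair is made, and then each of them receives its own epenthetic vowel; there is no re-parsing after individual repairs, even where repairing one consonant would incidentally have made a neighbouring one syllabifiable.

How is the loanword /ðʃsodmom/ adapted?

joʃosodmom

Substitution: /ð/ → /j/, giving /jʃsodmom/.
Under (C)V(C), the unsyllabifiable consonants are /j/, /ʃ/ (at most one coda consonant is licensed; onsets are limited to one consonant).
Each unlicensed consonant becomes the onset of a new syllable: /j/ → /jo/, /ʃ/ → /ʃo/.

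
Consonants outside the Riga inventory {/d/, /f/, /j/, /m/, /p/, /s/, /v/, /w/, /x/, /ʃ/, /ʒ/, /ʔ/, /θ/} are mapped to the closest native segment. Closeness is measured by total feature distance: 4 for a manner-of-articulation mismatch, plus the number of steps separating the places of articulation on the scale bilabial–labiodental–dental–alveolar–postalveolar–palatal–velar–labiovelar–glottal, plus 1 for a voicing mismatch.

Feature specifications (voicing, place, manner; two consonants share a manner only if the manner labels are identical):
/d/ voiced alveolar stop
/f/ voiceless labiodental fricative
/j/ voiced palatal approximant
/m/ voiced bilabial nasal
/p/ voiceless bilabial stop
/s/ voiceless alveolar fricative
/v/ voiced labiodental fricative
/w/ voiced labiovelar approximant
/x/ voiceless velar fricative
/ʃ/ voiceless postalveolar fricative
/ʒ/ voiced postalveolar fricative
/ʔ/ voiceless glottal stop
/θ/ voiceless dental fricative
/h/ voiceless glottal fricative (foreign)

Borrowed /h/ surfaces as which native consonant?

/x/ is closest: same manner (fricative), place distance 2 (glottal→velar), same voicing; total 2. Next closest is /ʃ/ at distance 4.

x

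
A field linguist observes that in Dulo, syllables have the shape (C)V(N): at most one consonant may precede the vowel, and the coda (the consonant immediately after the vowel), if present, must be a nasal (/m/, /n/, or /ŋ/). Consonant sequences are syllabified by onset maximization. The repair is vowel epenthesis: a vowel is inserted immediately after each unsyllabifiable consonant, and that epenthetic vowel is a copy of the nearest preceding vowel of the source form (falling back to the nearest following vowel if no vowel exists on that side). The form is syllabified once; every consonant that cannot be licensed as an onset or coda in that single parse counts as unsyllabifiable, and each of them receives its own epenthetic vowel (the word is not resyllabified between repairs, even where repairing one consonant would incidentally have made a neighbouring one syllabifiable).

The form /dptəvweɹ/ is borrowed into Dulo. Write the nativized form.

The consonants /d/, /p/, /v/, /ɹ/ cannot be parsed into a legal (C)V(N) syllable (only a nasal (/m/, /n/, or /ŋ/) is licensed in coda position; onsets are limited to one consonant).
Inserting the epenthetic vowel yields /d/ → /də/, /p/ → /pə/, /v/ → /və/, /ɹ/ → /ɹe/.

dəpətəvəweɹe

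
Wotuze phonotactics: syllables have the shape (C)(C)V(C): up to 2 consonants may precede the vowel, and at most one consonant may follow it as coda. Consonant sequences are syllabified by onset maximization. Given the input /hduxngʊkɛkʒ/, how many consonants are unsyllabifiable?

The consonants /ʒ/ cannot be parsed into a legal (C)(C)V(C) syllable (at most one coda consonant is licensed; onsets may contain at most 2 consonants).

1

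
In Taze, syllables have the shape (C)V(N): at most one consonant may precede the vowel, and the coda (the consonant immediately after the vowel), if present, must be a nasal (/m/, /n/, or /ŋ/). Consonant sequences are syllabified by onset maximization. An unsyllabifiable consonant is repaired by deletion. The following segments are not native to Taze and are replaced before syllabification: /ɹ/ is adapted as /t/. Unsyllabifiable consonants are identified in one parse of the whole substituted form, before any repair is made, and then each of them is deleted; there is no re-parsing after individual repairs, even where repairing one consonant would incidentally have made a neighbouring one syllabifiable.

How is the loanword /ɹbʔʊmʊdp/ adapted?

ʔʊmʊ

Substitution: /ɹ/ → /t/, giving /tbʔʊmʊdp/.
Syllabifying with onset maximization leaves /t/, /b/, /d/, /p/ stranded (only a nasal (/m/, /n/, or /ŋ/) is licensed in coda position; onsets are limited to one consonant).
Deletion applies to /t/, /b/, /d/, /p/.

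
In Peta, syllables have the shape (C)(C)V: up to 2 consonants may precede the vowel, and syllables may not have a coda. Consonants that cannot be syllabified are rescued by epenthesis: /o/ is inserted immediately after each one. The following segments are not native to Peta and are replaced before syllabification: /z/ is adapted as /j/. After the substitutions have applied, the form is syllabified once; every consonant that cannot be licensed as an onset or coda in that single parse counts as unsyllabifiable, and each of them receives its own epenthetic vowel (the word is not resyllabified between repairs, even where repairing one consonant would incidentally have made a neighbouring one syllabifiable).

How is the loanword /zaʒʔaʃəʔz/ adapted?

Substitution: /z/ → /j/, giving /jaʒʔaʃəʔj/.
The consonants /ʔ/, /j/ cannot be parsed into a legal (C)(C)V syllable (no codas are permitted; onsets may contain at most 2 consonants).
Inserting the epenthetic vowel yields /ʔ/ → /ʔo/, /j/ → /jo/.

jaʒʔaʃəʔojo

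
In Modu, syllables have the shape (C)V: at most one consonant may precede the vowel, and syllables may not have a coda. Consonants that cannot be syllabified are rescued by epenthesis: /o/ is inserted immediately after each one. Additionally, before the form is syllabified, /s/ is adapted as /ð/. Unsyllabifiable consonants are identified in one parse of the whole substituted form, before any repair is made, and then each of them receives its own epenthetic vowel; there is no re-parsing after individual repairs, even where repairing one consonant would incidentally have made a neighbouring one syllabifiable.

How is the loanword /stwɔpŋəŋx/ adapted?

ðotowɔpoŋəŋoxo

Substitution: /s/ → /ð/, giving /ðtwɔpŋəŋx/.
The consonants /ð/, /t/, /p/, /ŋ/, /x/ cannot be parsed into a legal (C)V syllable (no codas are permitted; onsets are limited to one consonant).
Each unlicensed consonant becomes the onset of a new syllable: /ð/ → /ðo/, /t/ → /to/, /p/ → /po/, /ŋ/ → /ŋo/, /x/ → /xo/.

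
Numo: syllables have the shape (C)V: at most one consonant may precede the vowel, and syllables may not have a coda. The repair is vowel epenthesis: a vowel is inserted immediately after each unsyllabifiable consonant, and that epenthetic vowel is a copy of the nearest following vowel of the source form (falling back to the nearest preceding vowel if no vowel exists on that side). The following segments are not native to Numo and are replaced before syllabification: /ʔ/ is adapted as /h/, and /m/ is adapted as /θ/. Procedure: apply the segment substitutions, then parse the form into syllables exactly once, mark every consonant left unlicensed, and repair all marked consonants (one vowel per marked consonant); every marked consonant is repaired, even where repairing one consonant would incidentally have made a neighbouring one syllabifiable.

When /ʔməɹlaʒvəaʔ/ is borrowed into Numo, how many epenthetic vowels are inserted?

After substitution the input is /hθəɹlaʒvəah/.
The unsyllabifiable consonants are /h/, /ɹ/, /ʒ/, /h/; each receives one epenthetic vowel.

4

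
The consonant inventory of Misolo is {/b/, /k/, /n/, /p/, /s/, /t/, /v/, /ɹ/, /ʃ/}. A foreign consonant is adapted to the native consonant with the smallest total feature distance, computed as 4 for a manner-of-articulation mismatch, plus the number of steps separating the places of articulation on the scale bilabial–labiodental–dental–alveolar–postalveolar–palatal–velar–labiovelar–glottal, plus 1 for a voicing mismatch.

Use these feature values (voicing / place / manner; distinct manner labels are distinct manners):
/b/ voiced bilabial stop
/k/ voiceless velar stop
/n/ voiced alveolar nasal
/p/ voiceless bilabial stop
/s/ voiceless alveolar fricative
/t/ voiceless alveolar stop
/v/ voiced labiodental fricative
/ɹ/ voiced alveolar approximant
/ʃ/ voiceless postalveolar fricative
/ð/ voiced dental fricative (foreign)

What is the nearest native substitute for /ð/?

v

/v/ is closest: same manner (fricative), place distance 1 (dental→labiodental), same voicing; total 1. Next closest is /s/ at distance 2.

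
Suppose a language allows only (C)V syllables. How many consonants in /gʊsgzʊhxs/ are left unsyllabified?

5

Syllabifying with onset maximization leaves /s/, /g/, /h/, /x/, /s/ stranded (no codas are permitted; onsets are limited to one consonant).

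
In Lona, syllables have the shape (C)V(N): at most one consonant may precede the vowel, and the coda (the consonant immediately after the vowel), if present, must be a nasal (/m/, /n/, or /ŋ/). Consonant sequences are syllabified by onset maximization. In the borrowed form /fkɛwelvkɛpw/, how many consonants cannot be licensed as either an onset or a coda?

The consonants /f/, /l/, /v/, /p/, /w/ cannot be parsed into a legal (C)V(N) syllable (only a nasal (/m/, /n/, or /ŋ/) is licensed in coda position; onsets are limited to one consonant).

5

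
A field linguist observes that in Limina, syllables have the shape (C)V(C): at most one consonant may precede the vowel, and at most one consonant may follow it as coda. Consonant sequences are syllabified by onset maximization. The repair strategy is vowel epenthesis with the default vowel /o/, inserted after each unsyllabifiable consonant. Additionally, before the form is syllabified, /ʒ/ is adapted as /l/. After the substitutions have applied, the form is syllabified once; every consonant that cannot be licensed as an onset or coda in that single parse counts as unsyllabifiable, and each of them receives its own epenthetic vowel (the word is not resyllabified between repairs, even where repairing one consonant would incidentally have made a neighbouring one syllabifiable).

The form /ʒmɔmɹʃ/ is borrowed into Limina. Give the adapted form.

Substitution: /ʒ/ → /l/, giving /lmɔmɹʃ/.
Under (C)V(C), the unsyllabifiable consonants are /l/, /ɹ/, /ʃ/ (at most one coda consonant is licensed; onsets are limited to one consonant).
Epenthesis after each stranded consonant: /l/ → /lo/, /ɹ/ → /ɹo/, /ʃ/ → /ʃo/.

lomɔmɹoʃo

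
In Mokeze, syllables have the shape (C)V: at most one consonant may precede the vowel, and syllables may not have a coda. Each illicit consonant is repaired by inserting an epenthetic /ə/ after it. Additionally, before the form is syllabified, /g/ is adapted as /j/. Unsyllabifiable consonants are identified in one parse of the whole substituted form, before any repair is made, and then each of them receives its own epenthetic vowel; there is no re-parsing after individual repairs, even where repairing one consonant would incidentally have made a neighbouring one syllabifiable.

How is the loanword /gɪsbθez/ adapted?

jɪsəbəθezə

Substitution: /g/ → /j/, giving /jɪsbθez/.
The consonants /s/, /b/, /z/ cannot be parsed into a legal (C)V syllable (no codas are permitted; onsets are limited to one consonant).
Epenthesis after each stranded consonant: /s/ → /sə/, /b/ → /bə/, /z/ → /zə/.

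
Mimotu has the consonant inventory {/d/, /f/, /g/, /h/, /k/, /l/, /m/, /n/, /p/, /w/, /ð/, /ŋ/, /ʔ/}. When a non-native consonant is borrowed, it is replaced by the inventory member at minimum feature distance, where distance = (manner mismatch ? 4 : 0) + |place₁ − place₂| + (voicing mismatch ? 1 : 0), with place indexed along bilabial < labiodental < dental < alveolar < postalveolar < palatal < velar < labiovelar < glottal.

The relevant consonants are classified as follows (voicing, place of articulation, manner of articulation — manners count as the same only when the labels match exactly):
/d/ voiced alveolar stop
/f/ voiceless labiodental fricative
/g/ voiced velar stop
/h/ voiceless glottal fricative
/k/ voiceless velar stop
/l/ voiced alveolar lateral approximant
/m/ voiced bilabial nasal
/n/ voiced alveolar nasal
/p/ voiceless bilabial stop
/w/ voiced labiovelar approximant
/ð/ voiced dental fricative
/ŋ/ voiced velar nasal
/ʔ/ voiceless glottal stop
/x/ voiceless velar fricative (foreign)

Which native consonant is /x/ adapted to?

/h/ is closest: same manner (fricative), place distance 2 (velar→glottal), same voicing; total 2. Next closest is /k/ at distance 4.

h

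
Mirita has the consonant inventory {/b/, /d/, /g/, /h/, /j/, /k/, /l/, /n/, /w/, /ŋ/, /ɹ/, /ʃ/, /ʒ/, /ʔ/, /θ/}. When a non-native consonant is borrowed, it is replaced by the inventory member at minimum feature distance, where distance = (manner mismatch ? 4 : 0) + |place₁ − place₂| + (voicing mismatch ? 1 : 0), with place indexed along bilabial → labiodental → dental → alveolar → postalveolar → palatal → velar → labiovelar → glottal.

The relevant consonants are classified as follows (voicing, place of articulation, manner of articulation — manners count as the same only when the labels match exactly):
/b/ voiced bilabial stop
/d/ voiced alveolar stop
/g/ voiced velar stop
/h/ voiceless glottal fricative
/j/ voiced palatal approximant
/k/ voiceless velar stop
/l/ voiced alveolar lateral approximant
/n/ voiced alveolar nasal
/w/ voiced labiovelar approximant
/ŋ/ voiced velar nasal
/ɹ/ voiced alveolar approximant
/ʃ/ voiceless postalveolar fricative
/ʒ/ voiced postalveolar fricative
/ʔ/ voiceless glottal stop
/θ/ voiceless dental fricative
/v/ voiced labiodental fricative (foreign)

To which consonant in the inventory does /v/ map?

θ

/θ/ is closest: same manner (fricative), place distance 1 (labiodental→dental), voicing differs (+1); total 2. Next closest is /ʒ/ at distance 3.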